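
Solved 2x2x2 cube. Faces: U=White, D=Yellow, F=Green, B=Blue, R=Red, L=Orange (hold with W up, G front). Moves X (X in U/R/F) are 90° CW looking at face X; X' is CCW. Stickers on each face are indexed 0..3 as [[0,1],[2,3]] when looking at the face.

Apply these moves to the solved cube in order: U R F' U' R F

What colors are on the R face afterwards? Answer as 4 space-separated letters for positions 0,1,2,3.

After move 1 (U): U=WWWW F=RRGG R=BBRR B=OOBB L=GGOO
After move 2 (R): R=RBRB U=WRWG F=RYGY D=YBYO B=WOWB
After move 3 (F'): F=YYRG U=WRRR R=BBYB D=GOYO L=GGOW
After move 4 (U'): U=RRWR F=GGRG R=YYYB B=BBWB L=WOOW
After move 5 (R): R=YYBY U=RGWG F=GORO D=GWYB B=RBRB
After move 6 (F): F=RGOO U=RGWO R=WYGY D=BYYB L=WGOW
Query: R face = WYGY

Answer: W Y G Y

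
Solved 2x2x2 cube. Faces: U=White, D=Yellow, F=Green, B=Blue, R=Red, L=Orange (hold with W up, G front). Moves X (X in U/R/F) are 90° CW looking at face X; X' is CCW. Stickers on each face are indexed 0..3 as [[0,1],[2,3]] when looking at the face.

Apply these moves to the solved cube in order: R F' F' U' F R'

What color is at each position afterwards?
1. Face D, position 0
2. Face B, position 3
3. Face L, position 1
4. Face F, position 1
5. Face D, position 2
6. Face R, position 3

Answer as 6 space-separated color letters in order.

After move 1 (R): R=RRRR U=WGWG F=GYGY D=YBYB B=WBWB
After move 2 (F'): F=YYGG U=WGRR R=BRYR D=OOYB L=OGOW
After move 3 (F'): F=YGYG U=WGBY R=OROR D=GWYB L=OROR
After move 4 (U'): U=GYWB F=ORYG R=YGOR B=ORWB L=WBOR
After move 5 (F): F=YOGR U=GYRB R=WGBR D=OYYB L=WGOW
After move 6 (R'): R=GRWB U=GWRO F=YYGB D=OOYR B=BRYB
Query 1: D[0] = O
Query 2: B[3] = B
Query 3: L[1] = G
Query 4: F[1] = Y
Query 5: D[2] = Y
Query 6: R[3] = B

Answer: O B G Y Y B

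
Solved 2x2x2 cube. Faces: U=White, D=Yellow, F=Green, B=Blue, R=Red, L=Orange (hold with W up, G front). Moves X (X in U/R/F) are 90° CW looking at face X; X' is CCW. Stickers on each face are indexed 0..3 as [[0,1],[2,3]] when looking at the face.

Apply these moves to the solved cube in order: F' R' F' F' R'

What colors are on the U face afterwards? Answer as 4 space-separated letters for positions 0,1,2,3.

After move 1 (F'): F=GGGG U=WWRR R=YRYR D=OOYY L=OWOW
After move 2 (R'): R=RRYY U=WBRB F=GWGR D=OGYG B=YBOB
After move 3 (F'): F=WRGG U=WBRY R=GROY D=WWYG L=OBOR
After move 4 (F'): F=RGWG U=WBGO R=WRWY D=BRYG L=OYOR
After move 5 (R'): R=RYWW U=WOGY F=RBWO D=BGYG B=GBRB
Query: U face = WOGY

Answer: W O G Y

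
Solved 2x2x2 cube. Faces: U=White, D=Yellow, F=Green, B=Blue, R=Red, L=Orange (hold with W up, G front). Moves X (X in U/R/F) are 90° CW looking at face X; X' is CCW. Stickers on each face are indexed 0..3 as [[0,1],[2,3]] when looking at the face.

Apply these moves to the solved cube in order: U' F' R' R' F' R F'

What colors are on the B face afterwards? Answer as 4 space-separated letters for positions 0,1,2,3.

After move 1 (U'): U=WWWW F=OOGG R=GGRR B=RRBB L=BBOO
After move 2 (F'): F=OGOG U=WWGR R=YGYR D=BOYY L=BWOW
After move 3 (R'): R=GRYY U=WBGR F=OWOR D=BGYG B=YROB
After move 4 (R'): R=RYGY U=WOGY F=OBOR D=BWYR B=GRGB
After move 5 (F'): F=BROO U=WORG R=WYBY D=WWYR L=BYOG
After move 6 (R): R=BWYY U=WRRO F=BWOR D=WGYG B=GROB
After move 7 (F'): F=WRBO U=WRBY R=GWWY D=YGYG L=BOOR
Query: B face = GROB

Answer: G R O B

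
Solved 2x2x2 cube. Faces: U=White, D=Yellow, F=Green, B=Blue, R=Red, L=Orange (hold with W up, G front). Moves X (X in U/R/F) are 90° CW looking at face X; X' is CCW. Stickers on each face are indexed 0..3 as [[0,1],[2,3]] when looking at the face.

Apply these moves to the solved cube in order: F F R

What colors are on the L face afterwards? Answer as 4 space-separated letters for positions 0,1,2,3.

Answer: O R O R

Derivation:
After move 1 (F): F=GGGG U=WWOO R=WRWR D=RRYY L=OYOY
After move 2 (F): F=GGGG U=WWYY R=OROR D=WWYY L=OROR
After move 3 (R): R=OORR U=WGYG F=GWGY D=WBYB B=YBWB
Query: L face = OROR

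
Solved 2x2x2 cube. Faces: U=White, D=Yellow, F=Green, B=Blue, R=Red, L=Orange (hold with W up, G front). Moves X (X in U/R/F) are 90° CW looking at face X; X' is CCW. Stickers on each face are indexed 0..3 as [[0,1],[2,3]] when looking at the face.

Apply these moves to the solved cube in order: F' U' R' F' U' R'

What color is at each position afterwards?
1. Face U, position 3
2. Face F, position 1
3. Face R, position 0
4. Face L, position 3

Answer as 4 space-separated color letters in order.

Answer: W G R W

Derivation:
After move 1 (F'): F=GGGG U=WWRR R=YRYR D=OOYY L=OWOW
After move 2 (U'): U=WRWR F=OWGG R=GGYR B=YRBB L=BBOW
After move 3 (R'): R=GRGY U=WBWY F=ORGR D=OWYG B=YROB
After move 4 (F'): F=RROG U=WBGG R=WROY D=BWYG L=BYOW
After move 5 (U'): U=BGWG F=BYOG R=RROY B=WROB L=YROW
After move 6 (R'): R=RYRO U=BOWW F=BGOG D=BYYG B=GRWB
Query 1: U[3] = W
Query 2: F[1] = G
Query 3: R[0] = R
Query 4: L[3] = W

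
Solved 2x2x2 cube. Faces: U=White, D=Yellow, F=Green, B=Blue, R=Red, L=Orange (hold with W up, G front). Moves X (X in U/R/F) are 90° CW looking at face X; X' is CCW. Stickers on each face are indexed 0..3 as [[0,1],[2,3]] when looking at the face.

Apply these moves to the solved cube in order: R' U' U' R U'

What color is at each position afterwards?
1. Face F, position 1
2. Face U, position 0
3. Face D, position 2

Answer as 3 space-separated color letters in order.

After move 1 (R'): R=RRRR U=WBWB F=GWGW D=YGYG B=YBYB
After move 2 (U'): U=BBWW F=OOGW R=GWRR B=RRYB L=YBOO
After move 3 (U'): U=BWBW F=YBGW R=OORR B=GWYB L=RROO
After move 4 (R): R=RORO U=BBBW F=YGGG D=YYYG B=WWWB
After move 5 (U'): U=BWBB F=RRGG R=YGRO B=ROWB L=WWOO
Query 1: F[1] = R
Query 2: U[0] = B
Query 3: D[2] = Y

Answer: R B Y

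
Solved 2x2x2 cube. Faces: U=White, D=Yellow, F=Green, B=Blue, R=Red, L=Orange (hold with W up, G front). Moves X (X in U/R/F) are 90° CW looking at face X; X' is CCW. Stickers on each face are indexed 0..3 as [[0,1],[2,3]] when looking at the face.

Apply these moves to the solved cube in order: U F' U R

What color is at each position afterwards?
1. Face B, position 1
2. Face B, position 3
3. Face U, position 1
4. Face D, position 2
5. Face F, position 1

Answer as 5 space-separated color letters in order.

Answer: W B B Y O

Derivation:
After move 1 (U): U=WWWW F=RRGG R=BBRR B=OOBB L=GGOO
After move 2 (F'): F=RGRG U=WWBR R=YBYR D=GOYY L=GWOW
After move 3 (U): U=BWRW F=YBRG R=OOYR B=GWBB L=RGOW
After move 4 (R): R=YORO U=BBRG F=YORY D=GBYG B=WWWB
Query 1: B[1] = W
Query 2: B[3] = B
Query 3: U[1] = B
Query 4: D[2] = Y
Query 5: F[1] = O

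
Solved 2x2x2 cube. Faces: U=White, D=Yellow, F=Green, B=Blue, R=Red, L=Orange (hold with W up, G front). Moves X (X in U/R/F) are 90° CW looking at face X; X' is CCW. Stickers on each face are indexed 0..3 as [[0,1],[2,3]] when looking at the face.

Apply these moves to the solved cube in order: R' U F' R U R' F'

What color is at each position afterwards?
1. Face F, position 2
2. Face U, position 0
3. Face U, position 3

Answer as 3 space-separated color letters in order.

After move 1 (R'): R=RRRR U=WBWB F=GWGW D=YGYG B=YBYB
After move 2 (U): U=WWBB F=RRGW R=YBRR B=OOYB L=GWOO
After move 3 (F'): F=RWRG U=WWYR R=GBYR D=WOYG L=GBOB
After move 4 (R): R=YGRB U=WWYG F=RORG D=WYYO B=ROWB
After move 5 (U): U=YWGW F=YGRG R=RORB B=GBWB L=ROOB
After move 6 (R'): R=OBRR U=YWGG F=YWRW D=WGYG B=OBYB
After move 7 (F'): F=WWYR U=YWOR R=GBWR D=OBYG L=RGOG
Query 1: F[2] = Y
Query 2: U[0] = Y
Query 3: U[3] = R

Answer: Y Y R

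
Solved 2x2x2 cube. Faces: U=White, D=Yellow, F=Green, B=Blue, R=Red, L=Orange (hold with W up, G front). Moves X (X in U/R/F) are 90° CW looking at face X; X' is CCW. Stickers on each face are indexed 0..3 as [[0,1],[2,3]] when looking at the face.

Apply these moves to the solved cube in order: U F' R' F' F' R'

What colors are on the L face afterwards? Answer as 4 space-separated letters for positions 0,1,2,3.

After move 1 (U): U=WWWW F=RRGG R=BBRR B=OOBB L=GGOO
After move 2 (F'): F=RGRG U=WWBR R=YBYR D=GOYY L=GWOW
After move 3 (R'): R=BRYY U=WBBO F=RWRR D=GGYG B=YOOB
After move 4 (F'): F=WRRR U=WBBY R=GRGY D=WWYG L=GOOB
After move 5 (F'): F=RRWR U=WBGG R=WRWY D=OBYG L=GYOB
After move 6 (R'): R=RYWW U=WOGY F=RBWG D=ORYR B=GOBB
Query: L face = GYOB

Answer: G Y O B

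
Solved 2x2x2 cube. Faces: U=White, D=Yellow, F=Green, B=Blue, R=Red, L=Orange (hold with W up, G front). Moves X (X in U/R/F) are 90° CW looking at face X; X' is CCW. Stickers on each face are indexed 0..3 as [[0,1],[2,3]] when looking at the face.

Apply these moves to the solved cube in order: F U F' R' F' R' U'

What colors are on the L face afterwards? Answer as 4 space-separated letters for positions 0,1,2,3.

Answer: G Y O B

Derivation:
After move 1 (F): F=GGGG U=WWOO R=WRWR D=RRYY L=OYOY
After move 2 (U): U=OWOW F=WRGG R=BBWR B=OYBB L=GGOY
After move 3 (F'): F=RGWG U=OWBW R=RBRR D=GYYY L=GWOO
After move 4 (R'): R=BRRR U=OBBO F=RWWW D=GGYG B=YYYB
After move 5 (F'): F=WWRW U=OBBR R=GRGR D=WOYG L=GOOB
After move 6 (R'): R=RRGG U=OYBY F=WBRR D=WWYW B=GYOB
After move 7 (U'): U=YYOB F=GORR R=WBGG B=RROB L=GYOB
Query: L face = GYOB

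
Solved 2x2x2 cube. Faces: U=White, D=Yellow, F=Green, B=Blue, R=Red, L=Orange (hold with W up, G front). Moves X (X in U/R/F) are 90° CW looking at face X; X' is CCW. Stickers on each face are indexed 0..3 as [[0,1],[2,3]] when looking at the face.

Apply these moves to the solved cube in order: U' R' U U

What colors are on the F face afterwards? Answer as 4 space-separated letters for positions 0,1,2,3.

Answer: Y R G W

Derivation:
After move 1 (U'): U=WWWW F=OOGG R=GGRR B=RRBB L=BBOO
After move 2 (R'): R=GRGR U=WBWR F=OWGW D=YOYG B=YRYB
After move 3 (U): U=WWRB F=GRGW R=YRGR B=BBYB L=OWOO
After move 4 (U): U=RWBW F=YRGW R=BBGR B=OWYB L=GROO
Query: F face = YRGW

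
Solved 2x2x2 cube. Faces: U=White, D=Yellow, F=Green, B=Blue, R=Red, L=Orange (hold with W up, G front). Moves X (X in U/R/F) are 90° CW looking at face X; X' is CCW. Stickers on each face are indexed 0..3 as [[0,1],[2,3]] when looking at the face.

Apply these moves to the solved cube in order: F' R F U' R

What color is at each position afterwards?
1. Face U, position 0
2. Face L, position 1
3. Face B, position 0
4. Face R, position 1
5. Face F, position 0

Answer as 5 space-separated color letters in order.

Answer: G B W G O

Derivation:
After move 1 (F'): F=GGGG U=WWRR R=YRYR D=OOYY L=OWOW
After move 2 (R): R=YYRR U=WGRG F=GOGY D=OBYB B=RBWB
After move 3 (F): F=GGYO U=WGWW R=RYGR D=RYYB L=OOOB
After move 4 (U'): U=GWWW F=OOYO R=GGGR B=RYWB L=RBOB
After move 5 (R): R=GGRG U=GOWO F=OYYB D=RWYR B=WYWB
Query 1: U[0] = G
Query 2: L[1] = B
Query 3: B[0] = W
Query 4: R[1] = G
Query 5: F[0] = O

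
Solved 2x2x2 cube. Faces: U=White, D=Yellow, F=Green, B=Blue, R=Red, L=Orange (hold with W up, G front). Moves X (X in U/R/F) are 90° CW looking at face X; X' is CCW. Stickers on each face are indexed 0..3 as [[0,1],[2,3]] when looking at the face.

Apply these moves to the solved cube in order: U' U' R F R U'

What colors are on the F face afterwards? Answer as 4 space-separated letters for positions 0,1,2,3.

After move 1 (U'): U=WWWW F=OOGG R=GGRR B=RRBB L=BBOO
After move 2 (U'): U=WWWW F=BBGG R=OORR B=GGBB L=RROO
After move 3 (R): R=RORO U=WBWG F=BYGY D=YBYG B=WGWB
After move 4 (F): F=GBYY U=WBOR R=WOGO D=RRYG L=RYOB
After move 5 (R): R=GWOO U=WBOY F=GRYG D=RWYW B=RGBB
After move 6 (U'): U=BYWO F=RYYG R=GROO B=GWBB L=RGOB
Query: F face = RYYG

Answer: R Y Y G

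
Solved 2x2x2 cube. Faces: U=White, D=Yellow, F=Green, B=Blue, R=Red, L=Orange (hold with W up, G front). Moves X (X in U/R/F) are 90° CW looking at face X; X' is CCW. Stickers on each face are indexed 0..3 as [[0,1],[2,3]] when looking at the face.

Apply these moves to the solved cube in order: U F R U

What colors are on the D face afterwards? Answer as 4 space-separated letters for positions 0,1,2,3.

After move 1 (U): U=WWWW F=RRGG R=BBRR B=OOBB L=GGOO
After move 2 (F): F=GRGR U=WWOG R=WBWR D=RBYY L=GYOY
After move 3 (R): R=WWRB U=WROR F=GBGY D=RBYO B=GOWB
After move 4 (U): U=OWRR F=WWGY R=GORB B=GYWB L=GBOY
Query: D face = RBYO

Answer: R B Y O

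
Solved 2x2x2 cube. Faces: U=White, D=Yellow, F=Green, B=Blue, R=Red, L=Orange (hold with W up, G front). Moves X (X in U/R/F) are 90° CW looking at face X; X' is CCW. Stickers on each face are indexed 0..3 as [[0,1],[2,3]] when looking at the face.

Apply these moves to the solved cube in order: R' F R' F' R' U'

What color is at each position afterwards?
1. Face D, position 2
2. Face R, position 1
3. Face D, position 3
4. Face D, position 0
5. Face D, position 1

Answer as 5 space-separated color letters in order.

After move 1 (R'): R=RRRR U=WBWB F=GWGW D=YGYG B=YBYB
After move 2 (F): F=GGWW U=WBOO R=WRBR D=RRYG L=OYOG
After move 3 (R'): R=RRWB U=WYOY F=GBWO D=RGYW B=GBRB
After move 4 (F'): F=BOGW U=WYRW R=GRRB D=YGYW L=OYOO
After move 5 (R'): R=RBGR U=WRRG F=BYGW D=YOYW B=WBGB
After move 6 (U'): U=RGWR F=OYGW R=BYGR B=RBGB L=WBOO
Query 1: D[2] = Y
Query 2: R[1] = Y
Query 3: D[3] = W
Query 4: D[0] = Y
Query 5: D[1] = O

Answer: Y Y W Y O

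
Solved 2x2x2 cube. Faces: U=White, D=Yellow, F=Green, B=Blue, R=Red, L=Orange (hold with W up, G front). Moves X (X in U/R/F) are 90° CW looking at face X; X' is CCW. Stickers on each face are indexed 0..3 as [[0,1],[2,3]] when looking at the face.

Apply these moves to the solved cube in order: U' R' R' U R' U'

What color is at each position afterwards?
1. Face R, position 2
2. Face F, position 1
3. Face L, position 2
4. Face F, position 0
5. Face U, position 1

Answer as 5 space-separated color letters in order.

After move 1 (U'): U=WWWW F=OOGG R=GGRR B=RRBB L=BBOO
After move 2 (R'): R=GRGR U=WBWR F=OWGW D=YOYG B=YRYB
After move 3 (R'): R=RRGG U=WYWY F=OBGR D=YWYW B=GROB
After move 4 (U): U=WWYY F=RRGR R=GRGG B=BBOB L=OBOO
After move 5 (R'): R=RGGG U=WOYB F=RWGY D=YRYR B=WBWB
After move 6 (U'): U=OBWY F=OBGY R=RWGG B=RGWB L=WBOO
Query 1: R[2] = G
Query 2: F[1] = B
Query 3: L[2] = O
Query 4: F[0] = O
Query 5: U[1] = B

Answer: G B O O B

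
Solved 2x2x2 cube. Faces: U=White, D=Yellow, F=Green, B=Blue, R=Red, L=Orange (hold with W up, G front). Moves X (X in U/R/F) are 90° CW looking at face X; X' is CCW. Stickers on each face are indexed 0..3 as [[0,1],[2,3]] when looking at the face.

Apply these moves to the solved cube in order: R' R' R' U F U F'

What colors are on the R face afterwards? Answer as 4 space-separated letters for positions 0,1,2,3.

After move 1 (R'): R=RRRR U=WBWB F=GWGW D=YGYG B=YBYB
After move 2 (R'): R=RRRR U=WYWY F=GBGB D=YWYW B=GBGB
After move 3 (R'): R=RRRR U=WGWG F=GYGY D=YBYB B=WBWB
After move 4 (U): U=WWGG F=RRGY R=WBRR B=OOWB L=GYOO
After move 5 (F): F=GRYR U=WWOY R=GBGR D=RWYB L=GYOB
After move 6 (U): U=OWYW F=GBYR R=OOGR B=GYWB L=GROB
After move 7 (F'): F=BRGY U=OWOG R=WORR D=RBYB L=GWOY
Query: R face = WORR

Answer: W O R R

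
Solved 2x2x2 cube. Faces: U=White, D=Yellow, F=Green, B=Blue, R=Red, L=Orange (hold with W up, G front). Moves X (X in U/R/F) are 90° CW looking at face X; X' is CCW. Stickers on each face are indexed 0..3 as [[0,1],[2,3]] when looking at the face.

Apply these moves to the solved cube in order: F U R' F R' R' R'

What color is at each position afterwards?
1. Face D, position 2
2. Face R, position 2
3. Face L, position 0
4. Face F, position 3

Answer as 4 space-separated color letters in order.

Answer: Y W G G

Derivation:
After move 1 (F): F=GGGG U=WWOO R=WRWR D=RRYY L=OYOY
After move 2 (U): U=OWOW F=WRGG R=BBWR B=OYBB L=GGOY
After move 3 (R'): R=BRBW U=OBOO F=WWGW D=RRYG B=YYRB
After move 4 (F): F=GWWW U=OBYG R=OROW D=BBYG L=GROR
After move 5 (R'): R=RWOO U=ORYY F=GBWG D=BWYW B=GYBB
After move 6 (R'): R=WORO U=OBYG F=GRWY D=BBYG B=WYWB
After move 7 (R'): R=OOWR U=OWYW F=GBWG D=BRYY B=GYBB
Query 1: D[2] = Y
Query 2: R[2] = W
Query 3: L[0] = G
Query 4: F[3] = G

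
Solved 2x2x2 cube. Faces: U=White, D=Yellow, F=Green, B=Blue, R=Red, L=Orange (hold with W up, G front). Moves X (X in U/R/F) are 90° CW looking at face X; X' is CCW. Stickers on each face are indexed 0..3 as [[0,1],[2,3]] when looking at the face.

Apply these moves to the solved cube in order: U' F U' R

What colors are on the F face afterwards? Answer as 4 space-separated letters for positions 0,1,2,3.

Answer: B G G Y

Derivation:
After move 1 (U'): U=WWWW F=OOGG R=GGRR B=RRBB L=BBOO
After move 2 (F): F=GOGO U=WWOB R=WGWR D=RGYY L=BYOY
After move 3 (U'): U=WBWO F=BYGO R=GOWR B=WGBB L=RROY
After move 4 (R): R=WGRO U=WYWO F=BGGY D=RBYW B=OGBB
Query: F face = BGGY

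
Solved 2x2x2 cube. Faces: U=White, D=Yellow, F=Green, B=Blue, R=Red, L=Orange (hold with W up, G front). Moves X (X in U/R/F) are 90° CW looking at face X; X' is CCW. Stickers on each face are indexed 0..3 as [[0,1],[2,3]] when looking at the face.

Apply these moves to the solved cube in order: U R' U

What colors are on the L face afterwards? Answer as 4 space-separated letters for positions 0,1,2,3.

After move 1 (U): U=WWWW F=RRGG R=BBRR B=OOBB L=GGOO
After move 2 (R'): R=BRBR U=WBWO F=RWGW D=YRYG B=YOYB
After move 3 (U): U=WWOB F=BRGW R=YOBR B=GGYB L=RWOO
Query: L face = RWOO

Answer: R W O O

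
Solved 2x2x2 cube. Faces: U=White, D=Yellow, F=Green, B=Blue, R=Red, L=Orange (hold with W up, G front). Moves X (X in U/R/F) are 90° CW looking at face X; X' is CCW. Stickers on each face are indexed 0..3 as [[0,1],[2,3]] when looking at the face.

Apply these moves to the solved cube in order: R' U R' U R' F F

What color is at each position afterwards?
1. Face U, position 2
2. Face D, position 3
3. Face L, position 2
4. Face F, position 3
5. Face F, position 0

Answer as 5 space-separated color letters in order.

Answer: R B O B Y

Derivation:
After move 1 (R'): R=RRRR U=WBWB F=GWGW D=YGYG B=YBYB
After move 2 (U): U=WWBB F=RRGW R=YBRR B=OOYB L=GWOO
After move 3 (R'): R=BRYR U=WYBO F=RWGB D=YRYW B=GOGB
After move 4 (U): U=BWOY F=BRGB R=GOYR B=GWGB L=RWOO
After move 5 (R'): R=ORGY U=BGOG F=BWGY D=YRYB B=WWRB
After move 6 (F): F=GBYW U=BGOW R=ORGY D=GOYB L=RYOR
After move 7 (F): F=YGWB U=BGRY R=ORWY D=GOYB L=RGOO
Query 1: U[2] = R
Query 2: D[3] = B
Query 3: L[2] = O
Query 4: F[3] = B
Query 5: F[0] = Y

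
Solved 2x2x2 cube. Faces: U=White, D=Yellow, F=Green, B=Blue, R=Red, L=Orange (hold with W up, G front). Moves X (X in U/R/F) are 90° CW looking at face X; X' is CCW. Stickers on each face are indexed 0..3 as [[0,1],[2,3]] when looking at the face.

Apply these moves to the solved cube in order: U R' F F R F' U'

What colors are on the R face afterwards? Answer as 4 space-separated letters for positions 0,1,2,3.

After move 1 (U): U=WWWW F=RRGG R=BBRR B=OOBB L=GGOO
After move 2 (R'): R=BRBR U=WBWO F=RWGW D=YRYG B=YOYB
After move 3 (F): F=GRWW U=WBOG R=WROR D=BBYG L=GYOR
After move 4 (F): F=WGWR U=WBRY R=ORGR D=OWYG L=GBOB
After move 5 (R): R=GORR U=WGRR F=WWWG D=OYYY B=YOBB
After move 6 (F'): F=WGWW U=WGGR R=YOOR D=BBYY L=GROR
After move 7 (U'): U=GRWG F=GRWW R=WGOR B=YOBB L=YOOR
Query: R face = WGOR

Answer: W G O R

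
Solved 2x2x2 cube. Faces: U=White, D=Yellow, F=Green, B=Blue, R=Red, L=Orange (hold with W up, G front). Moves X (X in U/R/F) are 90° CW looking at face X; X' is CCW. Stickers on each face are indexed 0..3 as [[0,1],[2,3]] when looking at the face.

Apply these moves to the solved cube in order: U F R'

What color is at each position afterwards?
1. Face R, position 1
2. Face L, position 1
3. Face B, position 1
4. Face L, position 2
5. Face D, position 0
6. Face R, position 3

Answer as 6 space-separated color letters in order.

After move 1 (U): U=WWWW F=RRGG R=BBRR B=OOBB L=GGOO
After move 2 (F): F=GRGR U=WWOG R=WBWR D=RBYY L=GYOY
After move 3 (R'): R=BRWW U=WBOO F=GWGG D=RRYR B=YOBB
Query 1: R[1] = R
Query 2: L[1] = Y
Query 3: B[1] = O
Query 4: L[2] = O
Query 5: D[0] = R
Query 6: R[3] = W

Answer: R Y O O R W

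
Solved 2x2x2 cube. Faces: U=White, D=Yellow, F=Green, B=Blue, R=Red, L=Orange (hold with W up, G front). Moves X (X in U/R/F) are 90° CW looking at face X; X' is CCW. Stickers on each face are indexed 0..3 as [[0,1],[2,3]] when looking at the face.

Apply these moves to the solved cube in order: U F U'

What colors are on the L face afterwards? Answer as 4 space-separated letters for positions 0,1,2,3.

After move 1 (U): U=WWWW F=RRGG R=BBRR B=OOBB L=GGOO
After move 2 (F): F=GRGR U=WWOG R=WBWR D=RBYY L=GYOY
After move 3 (U'): U=WGWO F=GYGR R=GRWR B=WBBB L=OOOY
Query: L face = OOOY

Answer: O O O Y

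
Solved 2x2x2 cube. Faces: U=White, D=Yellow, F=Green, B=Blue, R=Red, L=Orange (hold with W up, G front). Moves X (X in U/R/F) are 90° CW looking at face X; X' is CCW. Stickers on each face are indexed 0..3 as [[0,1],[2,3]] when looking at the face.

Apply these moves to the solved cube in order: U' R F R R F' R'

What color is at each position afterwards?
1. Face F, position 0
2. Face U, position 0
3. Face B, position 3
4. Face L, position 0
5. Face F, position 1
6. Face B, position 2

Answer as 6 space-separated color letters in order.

After move 1 (U'): U=WWWW F=OOGG R=GGRR B=RRBB L=BBOO
After move 2 (R): R=RGRG U=WOWG F=OYGY D=YBYR B=WRWB
After move 3 (F): F=GOYY U=WOOB R=WGGG D=RRYR L=BYOB
After move 4 (R): R=GWGG U=WOOY F=GRYR D=RWYW B=BROB
After move 5 (R): R=GGGW U=WROR F=GWYW D=ROYB B=YROB
After move 6 (F'): F=WWGY U=WRGG R=OGRW D=YBYB L=BROO
After move 7 (R'): R=GWOR U=WOGY F=WRGG D=YWYY B=BRBB
Query 1: F[0] = W
Query 2: U[0] = W
Query 3: B[3] = B
Query 4: L[0] = B
Query 5: F[1] = R
Query 6: B[2] = B

Answer: W W B B R B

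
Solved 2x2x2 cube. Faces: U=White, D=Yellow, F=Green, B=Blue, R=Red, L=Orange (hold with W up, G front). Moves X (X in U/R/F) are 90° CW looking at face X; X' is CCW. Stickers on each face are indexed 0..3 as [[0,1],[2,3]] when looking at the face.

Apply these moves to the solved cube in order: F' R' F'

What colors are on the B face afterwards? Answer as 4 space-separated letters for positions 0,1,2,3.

After move 1 (F'): F=GGGG U=WWRR R=YRYR D=OOYY L=OWOW
After move 2 (R'): R=RRYY U=WBRB F=GWGR D=OGYG B=YBOB
After move 3 (F'): F=WRGG U=WBRY R=GROY D=WWYG L=OBOR
Query: B face = YBOB

Answer: Y B O B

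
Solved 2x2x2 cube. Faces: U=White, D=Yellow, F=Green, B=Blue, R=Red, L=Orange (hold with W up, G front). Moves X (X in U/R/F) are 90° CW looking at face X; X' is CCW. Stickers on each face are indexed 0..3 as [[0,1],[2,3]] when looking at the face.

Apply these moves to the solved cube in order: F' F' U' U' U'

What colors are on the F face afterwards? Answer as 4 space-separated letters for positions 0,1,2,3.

After move 1 (F'): F=GGGG U=WWRR R=YRYR D=OOYY L=OWOW
After move 2 (F'): F=GGGG U=WWYY R=OROR D=WWYY L=OROR
After move 3 (U'): U=WYWY F=ORGG R=GGOR B=ORBB L=BBOR
After move 4 (U'): U=YYWW F=BBGG R=OROR B=GGBB L=OROR
After move 5 (U'): U=YWYW F=ORGG R=BBOR B=ORBB L=GGOR
Query: F face = ORGG

Answer: O R G G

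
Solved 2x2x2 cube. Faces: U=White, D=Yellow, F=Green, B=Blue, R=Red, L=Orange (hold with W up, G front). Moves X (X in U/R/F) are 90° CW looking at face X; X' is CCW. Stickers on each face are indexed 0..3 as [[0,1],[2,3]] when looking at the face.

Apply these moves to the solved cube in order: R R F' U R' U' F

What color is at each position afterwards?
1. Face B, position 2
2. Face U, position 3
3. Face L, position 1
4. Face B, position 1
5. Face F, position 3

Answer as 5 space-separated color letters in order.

After move 1 (R): R=RRRR U=WGWG F=GYGY D=YBYB B=WBWB
After move 2 (R): R=RRRR U=WYWY F=GBGB D=YWYW B=GBGB
After move 3 (F'): F=BBGG U=WYRR R=WRYR D=OOYW L=OYOW
After move 4 (U): U=RWRY F=WRGG R=GBYR B=OYGB L=BBOW
After move 5 (R'): R=BRGY U=RGRO F=WWGY D=ORYG B=WYOB
After move 6 (U'): U=GORR F=BBGY R=WWGY B=BROB L=WYOW
After move 7 (F): F=GBYB U=GOWY R=RWRY D=GWYG L=WOOR
Query 1: B[2] = O
Query 2: U[3] = Y
Query 3: L[1] = O
Query 4: B[1] = R
Query 5: F[3] = B

Answer: O Y O R B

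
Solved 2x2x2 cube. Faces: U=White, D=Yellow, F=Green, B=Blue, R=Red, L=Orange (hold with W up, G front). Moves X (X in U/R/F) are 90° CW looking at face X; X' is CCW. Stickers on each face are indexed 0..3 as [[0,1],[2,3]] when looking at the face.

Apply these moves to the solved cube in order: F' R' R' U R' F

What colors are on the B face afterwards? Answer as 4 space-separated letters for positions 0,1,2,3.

After move 1 (F'): F=GGGG U=WWRR R=YRYR D=OOYY L=OWOW
After move 2 (R'): R=RRYY U=WBRB F=GWGR D=OGYG B=YBOB
After move 3 (R'): R=RYRY U=WORY F=GBGB D=OWYR B=GBGB
After move 4 (U): U=RWYO F=RYGB R=GBRY B=OWGB L=GBOW
After move 5 (R'): R=BYGR U=RGYO F=RWGO D=OYYB B=RWWB
After move 6 (F): F=GROW U=RGWB R=YYOR D=GBYB L=GOOY
Query: B face = RWWB

Answer: R W W B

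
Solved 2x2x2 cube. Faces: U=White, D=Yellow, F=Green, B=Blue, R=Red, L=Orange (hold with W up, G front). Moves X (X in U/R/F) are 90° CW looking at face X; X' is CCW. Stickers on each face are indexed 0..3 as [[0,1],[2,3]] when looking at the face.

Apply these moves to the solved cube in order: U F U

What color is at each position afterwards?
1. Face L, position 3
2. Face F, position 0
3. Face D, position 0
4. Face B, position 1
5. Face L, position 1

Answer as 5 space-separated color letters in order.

After move 1 (U): U=WWWW F=RRGG R=BBRR B=OOBB L=GGOO
After move 2 (F): F=GRGR U=WWOG R=WBWR D=RBYY L=GYOY
After move 3 (U): U=OWGW F=WBGR R=OOWR B=GYBB L=GROY
Query 1: L[3] = Y
Query 2: F[0] = W
Query 3: D[0] = R
Query 4: B[1] = Y
Query 5: L[1] = R

Answer: Y W R Y R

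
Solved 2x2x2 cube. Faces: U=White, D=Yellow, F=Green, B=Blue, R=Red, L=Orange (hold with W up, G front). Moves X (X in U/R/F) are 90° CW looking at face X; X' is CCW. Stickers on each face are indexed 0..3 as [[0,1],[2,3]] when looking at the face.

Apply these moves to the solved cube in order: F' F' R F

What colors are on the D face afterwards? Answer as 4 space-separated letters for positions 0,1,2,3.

After move 1 (F'): F=GGGG U=WWRR R=YRYR D=OOYY L=OWOW
After move 2 (F'): F=GGGG U=WWYY R=OROR D=WWYY L=OROR
After move 3 (R): R=OORR U=WGYG F=GWGY D=WBYB B=YBWB
After move 4 (F): F=GGYW U=WGRR R=YOGR D=ROYB L=OWOB
Query: D face = ROYB

Answer: R O Y B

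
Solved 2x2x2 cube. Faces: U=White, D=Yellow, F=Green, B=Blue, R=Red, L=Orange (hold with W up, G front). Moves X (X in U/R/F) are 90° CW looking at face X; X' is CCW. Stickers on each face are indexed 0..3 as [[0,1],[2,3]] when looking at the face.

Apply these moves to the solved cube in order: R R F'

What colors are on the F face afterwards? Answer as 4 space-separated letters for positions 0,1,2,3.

Answer: B B G G

Derivation:
After move 1 (R): R=RRRR U=WGWG F=GYGY D=YBYB B=WBWB
After move 2 (R): R=RRRR U=WYWY F=GBGB D=YWYW B=GBGB
After move 3 (F'): F=BBGG U=WYRR R=WRYR D=OOYW L=OYOW
Query: F face = BBGG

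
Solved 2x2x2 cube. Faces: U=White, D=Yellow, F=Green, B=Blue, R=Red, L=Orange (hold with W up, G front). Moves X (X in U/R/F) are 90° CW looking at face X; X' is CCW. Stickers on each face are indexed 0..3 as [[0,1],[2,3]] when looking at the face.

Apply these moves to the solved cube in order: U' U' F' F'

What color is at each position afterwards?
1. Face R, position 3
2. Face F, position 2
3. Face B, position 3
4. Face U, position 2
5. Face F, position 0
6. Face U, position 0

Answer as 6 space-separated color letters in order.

Answer: R B B Y G W

Derivation:
After move 1 (U'): U=WWWW F=OOGG R=GGRR B=RRBB L=BBOO
After move 2 (U'): U=WWWW F=BBGG R=OORR B=GGBB L=RROO
After move 3 (F'): F=BGBG U=WWOR R=YOYR D=ROYY L=RWOW
After move 4 (F'): F=GGBB U=WWYY R=OORR D=WWYY L=RROO
Query 1: R[3] = R
Query 2: F[2] = B
Query 3: B[3] = B
Query 4: U[2] = Y
Query 5: F[0] = G
Query 6: U[0] = W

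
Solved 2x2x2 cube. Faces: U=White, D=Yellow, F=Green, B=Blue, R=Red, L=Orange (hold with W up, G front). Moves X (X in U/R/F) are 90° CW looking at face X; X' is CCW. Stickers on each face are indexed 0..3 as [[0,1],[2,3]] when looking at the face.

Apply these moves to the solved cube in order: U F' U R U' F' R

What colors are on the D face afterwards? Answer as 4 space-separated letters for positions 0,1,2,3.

Answer: W W Y Y

Derivation:
After move 1 (U): U=WWWW F=RRGG R=BBRR B=OOBB L=GGOO
After move 2 (F'): F=RGRG U=WWBR R=YBYR D=GOYY L=GWOW
After move 3 (U): U=BWRW F=YBRG R=OOYR B=GWBB L=RGOW
After move 4 (R): R=YORO U=BBRG F=YORY D=GBYG B=WWWB
After move 5 (U'): U=BGBR F=RGRY R=YORO B=YOWB L=WWOW
After move 6 (F'): F=GYRR U=BGYR R=BOGO D=WWYG L=WROB
After move 7 (R): R=GBOO U=BYYR F=GWRG D=WWYY B=ROGB
Query: D face = WWYY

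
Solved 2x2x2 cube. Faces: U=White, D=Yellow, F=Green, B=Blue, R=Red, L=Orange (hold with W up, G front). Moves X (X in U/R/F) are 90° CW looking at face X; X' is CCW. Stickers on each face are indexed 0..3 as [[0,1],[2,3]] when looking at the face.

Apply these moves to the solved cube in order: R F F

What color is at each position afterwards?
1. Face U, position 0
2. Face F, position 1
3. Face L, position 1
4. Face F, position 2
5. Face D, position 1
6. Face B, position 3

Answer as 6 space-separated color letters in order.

After move 1 (R): R=RRRR U=WGWG F=GYGY D=YBYB B=WBWB
After move 2 (F): F=GGYY U=WGOO R=WRGR D=RRYB L=OYOB
After move 3 (F): F=YGYG U=WGBY R=OROR D=GWYB L=OROR
Query 1: U[0] = W
Query 2: F[1] = G
Query 3: L[1] = R
Query 4: F[2] = Y
Query 5: D[1] = W
Query 6: B[3] = B

Answer: W G R Y W B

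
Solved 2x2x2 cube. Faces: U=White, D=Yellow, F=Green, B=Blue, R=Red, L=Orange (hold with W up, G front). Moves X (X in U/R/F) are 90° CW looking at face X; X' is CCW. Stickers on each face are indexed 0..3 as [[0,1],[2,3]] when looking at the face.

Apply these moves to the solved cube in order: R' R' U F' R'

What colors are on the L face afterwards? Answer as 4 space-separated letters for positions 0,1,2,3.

Answer: G Y O Y

Derivation:
After move 1 (R'): R=RRRR U=WBWB F=GWGW D=YGYG B=YBYB
After move 2 (R'): R=RRRR U=WYWY F=GBGB D=YWYW B=GBGB
After move 3 (U): U=WWYY F=RRGB R=GBRR B=OOGB L=GBOO
After move 4 (F'): F=RBRG U=WWGR R=WBYR D=BOYW L=GYOY
After move 5 (R'): R=BRWY U=WGGO F=RWRR D=BBYG B=WOOB
Query: L face = GYOY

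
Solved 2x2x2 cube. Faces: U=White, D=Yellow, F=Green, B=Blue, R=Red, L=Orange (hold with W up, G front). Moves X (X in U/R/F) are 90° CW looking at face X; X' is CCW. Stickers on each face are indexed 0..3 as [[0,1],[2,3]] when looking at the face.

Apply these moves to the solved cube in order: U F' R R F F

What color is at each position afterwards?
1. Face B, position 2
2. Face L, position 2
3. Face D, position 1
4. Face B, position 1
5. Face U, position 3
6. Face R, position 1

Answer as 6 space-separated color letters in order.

After move 1 (U): U=WWWW F=RRGG R=BBRR B=OOBB L=GGOO
After move 2 (F'): F=RGRG U=WWBR R=YBYR D=GOYY L=GWOW
After move 3 (R): R=YYRB U=WGBG F=RORY D=GBYO B=ROWB
After move 4 (R): R=RYBY U=WOBY F=RBRO D=GWYR B=GOGB
After move 5 (F): F=RROB U=WOWW R=BYYY D=BRYR L=GGOW
After move 6 (F): F=ORBR U=WOWG R=WYWY D=YBYR L=GBOR
Query 1: B[2] = G
Query 2: L[2] = O
Query 3: D[1] = B
Query 4: B[1] = O
Query 5: U[3] = G
Query 6: R[1] = Y

Answer: G O B O G Y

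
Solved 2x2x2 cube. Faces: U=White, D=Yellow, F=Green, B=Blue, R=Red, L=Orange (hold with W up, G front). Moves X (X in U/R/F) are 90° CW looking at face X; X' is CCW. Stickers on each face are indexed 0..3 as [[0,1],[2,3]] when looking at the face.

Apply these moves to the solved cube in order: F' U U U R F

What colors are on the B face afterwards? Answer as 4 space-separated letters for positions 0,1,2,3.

Answer: R R R B

Derivation:
After move 1 (F'): F=GGGG U=WWRR R=YRYR D=OOYY L=OWOW
After move 2 (U): U=RWRW F=YRGG R=BBYR B=OWBB L=GGOW
After move 3 (U): U=RRWW F=BBGG R=OWYR B=GGBB L=YROW
After move 4 (U): U=WRWR F=OWGG R=GGYR B=YRBB L=BBOW
After move 5 (R): R=YGRG U=WWWG F=OOGY D=OBYY B=RRRB
After move 6 (F): F=GOYO U=WWWB R=WGGG D=RYYY L=BOOB
Query: B face = RRRB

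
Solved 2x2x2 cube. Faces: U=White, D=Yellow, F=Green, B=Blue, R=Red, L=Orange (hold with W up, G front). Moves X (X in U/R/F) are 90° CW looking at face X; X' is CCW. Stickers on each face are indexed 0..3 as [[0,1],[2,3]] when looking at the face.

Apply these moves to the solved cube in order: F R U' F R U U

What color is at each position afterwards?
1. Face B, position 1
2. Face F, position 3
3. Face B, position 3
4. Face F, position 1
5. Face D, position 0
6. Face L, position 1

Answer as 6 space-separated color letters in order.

Answer: G B B W R W

Derivation:
After move 1 (F): F=GGGG U=WWOO R=WRWR D=RRYY L=OYOY
After move 2 (R): R=WWRR U=WGOG F=GRGY D=RBYB B=OBWB
After move 3 (U'): U=GGWO F=OYGY R=GRRR B=WWWB L=OBOY
After move 4 (F): F=GOYY U=GGYB R=WROR D=RGYB L=OROB
After move 5 (R): R=OWRR U=GOYY F=GGYB D=RWYW B=BWGB
After move 6 (U): U=YGYO F=OWYB R=BWRR B=ORGB L=GGOB
After move 7 (U): U=YYOG F=BWYB R=ORRR B=GGGB L=OWOB
Query 1: B[1] = G
Query 2: F[3] = B
Query 3: B[3] = B
Query 4: F[1] = W
Query 5: D[0] = R
Query 6: L[1] = W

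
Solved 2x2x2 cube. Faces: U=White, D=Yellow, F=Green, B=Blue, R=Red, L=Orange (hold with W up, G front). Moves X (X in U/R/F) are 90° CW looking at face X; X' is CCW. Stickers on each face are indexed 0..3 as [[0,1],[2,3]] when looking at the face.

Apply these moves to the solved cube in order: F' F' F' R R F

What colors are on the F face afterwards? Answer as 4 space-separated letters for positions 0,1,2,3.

After move 1 (F'): F=GGGG U=WWRR R=YRYR D=OOYY L=OWOW
After move 2 (F'): F=GGGG U=WWYY R=OROR D=WWYY L=OROR
After move 3 (F'): F=GGGG U=WWOO R=WRWR D=RRYY L=OYOY
After move 4 (R): R=WWRR U=WGOG F=GRGY D=RBYB B=OBWB
After move 5 (R): R=RWRW U=WROY F=GBGB D=RWYO B=GBGB
After move 6 (F): F=GGBB U=WRYY R=OWYW D=RRYO L=OROW
Query: F face = GGBB

Answer: G G B B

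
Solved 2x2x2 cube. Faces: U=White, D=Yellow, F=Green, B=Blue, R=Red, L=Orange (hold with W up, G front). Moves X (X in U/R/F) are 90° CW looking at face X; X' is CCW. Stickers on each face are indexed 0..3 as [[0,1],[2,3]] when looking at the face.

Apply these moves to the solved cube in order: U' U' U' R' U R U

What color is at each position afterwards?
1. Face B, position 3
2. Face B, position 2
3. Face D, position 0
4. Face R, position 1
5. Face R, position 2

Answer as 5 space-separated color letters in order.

After move 1 (U'): U=WWWW F=OOGG R=GGRR B=RRBB L=BBOO
After move 2 (U'): U=WWWW F=BBGG R=OORR B=GGBB L=RROO
After move 3 (U'): U=WWWW F=RRGG R=BBRR B=OOBB L=GGOO
After move 4 (R'): R=BRBR U=WBWO F=RWGW D=YRYG B=YOYB
After move 5 (U): U=WWOB F=BRGW R=YOBR B=GGYB L=RWOO
After move 6 (R): R=BYRO U=WROW F=BRGG D=YYYG B=BGWB
After move 7 (U): U=OWWR F=BYGG R=BGRO B=RWWB L=BROO
Query 1: B[3] = B
Query 2: B[2] = W
Query 3: D[0] = Y
Query 4: R[1] = G
Query 5: R[2] = R

Answer: B W Y G R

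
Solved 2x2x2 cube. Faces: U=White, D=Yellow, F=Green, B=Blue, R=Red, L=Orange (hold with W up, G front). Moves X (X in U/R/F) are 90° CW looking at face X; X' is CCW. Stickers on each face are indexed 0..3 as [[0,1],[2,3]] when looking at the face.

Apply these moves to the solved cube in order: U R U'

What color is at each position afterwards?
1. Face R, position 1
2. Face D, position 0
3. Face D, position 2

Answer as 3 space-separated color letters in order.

Answer: Y Y Y

Derivation:
After move 1 (U): U=WWWW F=RRGG R=BBRR B=OOBB L=GGOO
After move 2 (R): R=RBRB U=WRWG F=RYGY D=YBYO B=WOWB
After move 3 (U'): U=RGWW F=GGGY R=RYRB B=RBWB L=WOOO
Query 1: R[1] = Y
Query 2: D[0] = Y
Query 3: D[2] = Y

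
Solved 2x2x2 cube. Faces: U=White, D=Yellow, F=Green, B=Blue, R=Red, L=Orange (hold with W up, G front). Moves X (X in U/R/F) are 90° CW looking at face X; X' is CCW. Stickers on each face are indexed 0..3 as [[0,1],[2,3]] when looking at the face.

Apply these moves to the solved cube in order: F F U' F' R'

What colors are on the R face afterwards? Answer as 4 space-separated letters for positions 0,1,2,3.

Answer: G R W W

Derivation:
After move 1 (F): F=GGGG U=WWOO R=WRWR D=RRYY L=OYOY
After move 2 (F): F=GGGG U=WWYY R=OROR D=WWYY L=OROR
After move 3 (U'): U=WYWY F=ORGG R=GGOR B=ORBB L=BBOR
After move 4 (F'): F=RGOG U=WYGO R=WGWR D=BRYY L=BYOW
After move 5 (R'): R=GRWW U=WBGO F=RYOO D=BGYG B=YRRB
Query: R face = GRWW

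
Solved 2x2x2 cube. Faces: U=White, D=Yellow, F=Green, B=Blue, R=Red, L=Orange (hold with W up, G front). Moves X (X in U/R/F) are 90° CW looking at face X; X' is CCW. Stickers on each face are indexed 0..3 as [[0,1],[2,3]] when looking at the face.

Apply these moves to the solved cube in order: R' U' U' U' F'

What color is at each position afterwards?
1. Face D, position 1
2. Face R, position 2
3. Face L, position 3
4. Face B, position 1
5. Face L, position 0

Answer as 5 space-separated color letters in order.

Answer: O Y B O G

Derivation:
After move 1 (R'): R=RRRR U=WBWB F=GWGW D=YGYG B=YBYB
After move 2 (U'): U=BBWW F=OOGW R=GWRR B=RRYB L=YBOO
After move 3 (U'): U=BWBW F=YBGW R=OORR B=GWYB L=RROO
After move 4 (U'): U=WWBB F=RRGW R=YBRR B=OOYB L=GWOO
After move 5 (F'): F=RWRG U=WWYR R=GBYR D=WOYG L=GBOB
Query 1: D[1] = O
Query 2: R[2] = Y
Query 3: L[3] = B
Query 4: B[1] = O
Query 5: L[0] = G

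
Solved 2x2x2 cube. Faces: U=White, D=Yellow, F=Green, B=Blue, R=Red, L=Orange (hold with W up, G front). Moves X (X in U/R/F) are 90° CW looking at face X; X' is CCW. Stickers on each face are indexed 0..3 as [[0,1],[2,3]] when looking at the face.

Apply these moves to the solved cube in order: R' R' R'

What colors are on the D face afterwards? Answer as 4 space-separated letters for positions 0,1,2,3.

After move 1 (R'): R=RRRR U=WBWB F=GWGW D=YGYG B=YBYB
After move 2 (R'): R=RRRR U=WYWY F=GBGB D=YWYW B=GBGB
After move 3 (R'): R=RRRR U=WGWG F=GYGY D=YBYB B=WBWB
Query: D face = YBYB

Answer: Y B Y B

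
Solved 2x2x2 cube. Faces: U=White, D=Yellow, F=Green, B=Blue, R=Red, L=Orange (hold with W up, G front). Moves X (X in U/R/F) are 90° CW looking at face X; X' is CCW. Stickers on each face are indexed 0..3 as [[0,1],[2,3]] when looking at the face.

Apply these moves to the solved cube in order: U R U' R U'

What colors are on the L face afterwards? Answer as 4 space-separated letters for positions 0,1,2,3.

After move 1 (U): U=WWWW F=RRGG R=BBRR B=OOBB L=GGOO
After move 2 (R): R=RBRB U=WRWG F=RYGY D=YBYO B=WOWB
After move 3 (U'): U=RGWW F=GGGY R=RYRB B=RBWB L=WOOO
After move 4 (R): R=RRBY U=RGWY F=GBGO D=YWYR B=WBGB
After move 5 (U'): U=GYRW F=WOGO R=GBBY B=RRGB L=WBOO
Query: L face = WBOO

Answer: W B O O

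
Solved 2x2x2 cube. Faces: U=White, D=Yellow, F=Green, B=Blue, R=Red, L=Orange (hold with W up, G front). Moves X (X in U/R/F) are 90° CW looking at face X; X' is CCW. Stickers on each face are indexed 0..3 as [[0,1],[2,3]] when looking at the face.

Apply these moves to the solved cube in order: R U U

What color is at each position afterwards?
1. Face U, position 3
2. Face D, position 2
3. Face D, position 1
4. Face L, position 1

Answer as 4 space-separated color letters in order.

After move 1 (R): R=RRRR U=WGWG F=GYGY D=YBYB B=WBWB
After move 2 (U): U=WWGG F=RRGY R=WBRR B=OOWB L=GYOO
After move 3 (U): U=GWGW F=WBGY R=OORR B=GYWB L=RROO
Query 1: U[3] = W
Query 2: D[2] = Y
Query 3: D[1] = B
Query 4: L[1] = R

Answer: W Y B R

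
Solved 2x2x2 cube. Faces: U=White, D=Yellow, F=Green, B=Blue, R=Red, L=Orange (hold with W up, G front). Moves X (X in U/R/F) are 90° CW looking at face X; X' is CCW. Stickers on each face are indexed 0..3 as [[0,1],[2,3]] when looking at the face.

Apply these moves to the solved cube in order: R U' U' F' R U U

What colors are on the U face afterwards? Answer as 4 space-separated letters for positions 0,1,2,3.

Answer: G O Y G

Derivation:
After move 1 (R): R=RRRR U=WGWG F=GYGY D=YBYB B=WBWB
After move 2 (U'): U=GGWW F=OOGY R=GYRR B=RRWB L=WBOO
After move 3 (U'): U=GWGW F=WBGY R=OORR B=GYWB L=RROO
After move 4 (F'): F=BYWG U=GWOR R=BOYR D=ROYB L=RWOG
After move 5 (R): R=YBRO U=GYOG F=BOWB D=RWYG B=RYWB
After move 6 (U): U=OGGY F=YBWB R=RYRO B=RWWB L=BOOG
After move 7 (U): U=GOYG F=RYWB R=RWRO B=BOWB L=YBOG
Query: U face = GOYG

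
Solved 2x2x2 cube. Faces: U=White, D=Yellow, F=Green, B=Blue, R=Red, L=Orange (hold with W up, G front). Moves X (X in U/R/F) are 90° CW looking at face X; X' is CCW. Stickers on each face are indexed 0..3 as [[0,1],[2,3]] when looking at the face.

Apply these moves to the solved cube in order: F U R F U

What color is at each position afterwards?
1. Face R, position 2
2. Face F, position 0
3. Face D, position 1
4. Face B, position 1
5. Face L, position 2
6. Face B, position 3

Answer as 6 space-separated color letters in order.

Answer: G O W R O B

Derivation:
After move 1 (F): F=GGGG U=WWOO R=WRWR D=RRYY L=OYOY
After move 2 (U): U=OWOW F=WRGG R=BBWR B=OYBB L=GGOY
After move 3 (R): R=WBRB U=OROG F=WRGY D=RBYO B=WYWB
After move 4 (F): F=GWYR U=ORYG R=OBGB D=RWYO L=GROB
After move 5 (U): U=YOGR F=OBYR R=WYGB B=GRWB L=GWOB
Query 1: R[2] = G
Query 2: F[0] = O
Query 3: D[1] = W
Query 4: B[1] = R
Query 5: L[2] = O
Query 6: B[3] = B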